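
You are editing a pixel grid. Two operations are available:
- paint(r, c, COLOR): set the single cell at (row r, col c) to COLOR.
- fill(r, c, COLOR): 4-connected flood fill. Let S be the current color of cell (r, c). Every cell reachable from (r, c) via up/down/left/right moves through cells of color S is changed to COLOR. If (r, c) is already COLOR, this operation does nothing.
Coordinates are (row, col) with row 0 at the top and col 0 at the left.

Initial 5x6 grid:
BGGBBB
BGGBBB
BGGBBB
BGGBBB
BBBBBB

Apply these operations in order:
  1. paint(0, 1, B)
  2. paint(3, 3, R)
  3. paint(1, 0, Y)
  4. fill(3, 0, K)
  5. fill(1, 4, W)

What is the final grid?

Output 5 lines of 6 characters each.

After op 1 paint(0,1,B):
BBGBBB
BGGBBB
BGGBBB
BGGBBB
BBBBBB
After op 2 paint(3,3,R):
BBGBBB
BGGBBB
BGGBBB
BGGRBB
BBBBBB
After op 3 paint(1,0,Y):
BBGBBB
YGGBBB
BGGBBB
BGGRBB
BBBBBB
After op 4 fill(3,0,K) [19 cells changed]:
BBGKKK
YGGKKK
KGGKKK
KGGRKK
KKKKKK
After op 5 fill(1,4,W) [19 cells changed]:
BBGWWW
YGGWWW
WGGWWW
WGGRWW
WWWWWW

Answer: BBGWWW
YGGWWW
WGGWWW
WGGRWW
WWWWWW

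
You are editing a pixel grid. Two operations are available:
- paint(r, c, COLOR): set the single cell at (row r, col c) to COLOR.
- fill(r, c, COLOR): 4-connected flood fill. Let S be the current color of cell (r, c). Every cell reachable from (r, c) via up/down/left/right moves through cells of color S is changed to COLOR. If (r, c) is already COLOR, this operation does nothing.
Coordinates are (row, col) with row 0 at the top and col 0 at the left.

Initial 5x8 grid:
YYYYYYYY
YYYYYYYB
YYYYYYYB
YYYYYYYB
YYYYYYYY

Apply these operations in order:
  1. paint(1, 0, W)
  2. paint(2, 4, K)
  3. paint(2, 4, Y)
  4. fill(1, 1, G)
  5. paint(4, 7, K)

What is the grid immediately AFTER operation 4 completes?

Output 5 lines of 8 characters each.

After op 1 paint(1,0,W):
YYYYYYYY
WYYYYYYB
YYYYYYYB
YYYYYYYB
YYYYYYYY
After op 2 paint(2,4,K):
YYYYYYYY
WYYYYYYB
YYYYKYYB
YYYYYYYB
YYYYYYYY
After op 3 paint(2,4,Y):
YYYYYYYY
WYYYYYYB
YYYYYYYB
YYYYYYYB
YYYYYYYY
After op 4 fill(1,1,G) [36 cells changed]:
GGGGGGGG
WGGGGGGB
GGGGGGGB
GGGGGGGB
GGGGGGGG

Answer: GGGGGGGG
WGGGGGGB
GGGGGGGB
GGGGGGGB
GGGGGGGG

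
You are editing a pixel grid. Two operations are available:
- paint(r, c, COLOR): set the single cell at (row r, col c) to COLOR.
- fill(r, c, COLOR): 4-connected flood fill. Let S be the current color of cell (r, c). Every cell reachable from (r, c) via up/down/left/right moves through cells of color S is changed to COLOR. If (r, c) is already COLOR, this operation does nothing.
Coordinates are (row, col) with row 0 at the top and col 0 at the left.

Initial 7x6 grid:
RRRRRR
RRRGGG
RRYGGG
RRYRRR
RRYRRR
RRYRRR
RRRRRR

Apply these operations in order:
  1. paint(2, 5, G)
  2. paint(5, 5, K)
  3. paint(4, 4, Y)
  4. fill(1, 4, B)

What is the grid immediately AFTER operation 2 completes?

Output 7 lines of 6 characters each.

After op 1 paint(2,5,G):
RRRRRR
RRRGGG
RRYGGG
RRYRRR
RRYRRR
RRYRRR
RRRRRR
After op 2 paint(5,5,K):
RRRRRR
RRRGGG
RRYGGG
RRYRRR
RRYRRR
RRYRRK
RRRRRR

Answer: RRRRRR
RRRGGG
RRYGGG
RRYRRR
RRYRRR
RRYRRK
RRRRRR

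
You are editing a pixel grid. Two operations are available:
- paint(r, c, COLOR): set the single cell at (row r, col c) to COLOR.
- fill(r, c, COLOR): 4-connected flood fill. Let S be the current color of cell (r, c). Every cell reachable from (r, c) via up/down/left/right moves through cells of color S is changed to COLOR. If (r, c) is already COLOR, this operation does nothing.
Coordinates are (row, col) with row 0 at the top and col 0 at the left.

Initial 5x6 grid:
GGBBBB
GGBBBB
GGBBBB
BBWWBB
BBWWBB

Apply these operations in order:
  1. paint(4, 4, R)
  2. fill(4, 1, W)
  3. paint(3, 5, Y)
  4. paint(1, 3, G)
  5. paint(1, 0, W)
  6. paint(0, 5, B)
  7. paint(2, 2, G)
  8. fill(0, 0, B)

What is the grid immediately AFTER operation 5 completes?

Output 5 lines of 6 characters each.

After op 1 paint(4,4,R):
GGBBBB
GGBBBB
GGBBBB
BBWWBB
BBWWRB
After op 2 fill(4,1,W) [4 cells changed]:
GGBBBB
GGBBBB
GGBBBB
WWWWBB
WWWWRB
After op 3 paint(3,5,Y):
GGBBBB
GGBBBB
GGBBBB
WWWWBY
WWWWRB
After op 4 paint(1,3,G):
GGBBBB
GGBGBB
GGBBBB
WWWWBY
WWWWRB
After op 5 paint(1,0,W):
GGBBBB
WGBGBB
GGBBBB
WWWWBY
WWWWRB

Answer: GGBBBB
WGBGBB
GGBBBB
WWWWBY
WWWWRB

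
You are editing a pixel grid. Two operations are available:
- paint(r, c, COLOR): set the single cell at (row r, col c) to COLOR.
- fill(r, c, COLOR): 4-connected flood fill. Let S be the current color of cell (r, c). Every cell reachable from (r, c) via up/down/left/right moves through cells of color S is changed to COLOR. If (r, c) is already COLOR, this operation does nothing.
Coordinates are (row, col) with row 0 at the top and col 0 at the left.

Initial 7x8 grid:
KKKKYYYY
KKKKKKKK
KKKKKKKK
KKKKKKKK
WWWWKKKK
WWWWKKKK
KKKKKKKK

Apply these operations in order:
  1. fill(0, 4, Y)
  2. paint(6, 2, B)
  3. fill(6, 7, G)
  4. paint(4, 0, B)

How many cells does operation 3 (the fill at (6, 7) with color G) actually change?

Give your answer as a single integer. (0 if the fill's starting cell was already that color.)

After op 1 fill(0,4,Y) [0 cells changed]:
KKKKYYYY
KKKKKKKK
KKKKKKKK
KKKKKKKK
WWWWKKKK
WWWWKKKK
KKKKKKKK
After op 2 paint(6,2,B):
KKKKYYYY
KKKKKKKK
KKKKKKKK
KKKKKKKK
WWWWKKKK
WWWWKKKK
KKBKKKKK
After op 3 fill(6,7,G) [41 cells changed]:
GGGGYYYY
GGGGGGGG
GGGGGGGG
GGGGGGGG
WWWWGGGG
WWWWGGGG
KKBGGGGG

Answer: 41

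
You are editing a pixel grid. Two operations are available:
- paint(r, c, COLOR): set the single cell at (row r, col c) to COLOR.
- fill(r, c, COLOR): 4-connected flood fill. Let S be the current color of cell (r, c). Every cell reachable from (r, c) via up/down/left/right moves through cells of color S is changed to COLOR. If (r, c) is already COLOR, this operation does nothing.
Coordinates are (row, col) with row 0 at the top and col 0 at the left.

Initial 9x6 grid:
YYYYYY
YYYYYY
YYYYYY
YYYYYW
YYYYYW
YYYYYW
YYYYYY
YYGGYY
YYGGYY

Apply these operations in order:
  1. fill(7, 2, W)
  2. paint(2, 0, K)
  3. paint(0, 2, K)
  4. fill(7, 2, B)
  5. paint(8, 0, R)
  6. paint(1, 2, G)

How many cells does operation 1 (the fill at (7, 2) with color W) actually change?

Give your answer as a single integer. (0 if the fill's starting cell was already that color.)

After op 1 fill(7,2,W) [4 cells changed]:
YYYYYY
YYYYYY
YYYYYY
YYYYYW
YYYYYW
YYYYYW
YYYYYY
YYWWYY
YYWWYY

Answer: 4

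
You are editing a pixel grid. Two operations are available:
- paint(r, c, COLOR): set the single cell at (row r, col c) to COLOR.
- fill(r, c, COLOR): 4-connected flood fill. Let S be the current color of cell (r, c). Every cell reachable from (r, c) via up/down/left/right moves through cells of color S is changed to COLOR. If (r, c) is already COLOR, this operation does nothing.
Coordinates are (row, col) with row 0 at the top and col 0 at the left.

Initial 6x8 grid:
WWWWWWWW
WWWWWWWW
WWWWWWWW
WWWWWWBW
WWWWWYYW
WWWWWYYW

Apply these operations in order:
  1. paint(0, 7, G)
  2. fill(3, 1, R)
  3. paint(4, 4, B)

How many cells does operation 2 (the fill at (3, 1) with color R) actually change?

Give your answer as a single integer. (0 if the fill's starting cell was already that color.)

Answer: 42

Derivation:
After op 1 paint(0,7,G):
WWWWWWWG
WWWWWWWW
WWWWWWWW
WWWWWWBW
WWWWWYYW
WWWWWYYW
After op 2 fill(3,1,R) [42 cells changed]:
RRRRRRRG
RRRRRRRR
RRRRRRRR
RRRRRRBR
RRRRRYYR
RRRRRYYR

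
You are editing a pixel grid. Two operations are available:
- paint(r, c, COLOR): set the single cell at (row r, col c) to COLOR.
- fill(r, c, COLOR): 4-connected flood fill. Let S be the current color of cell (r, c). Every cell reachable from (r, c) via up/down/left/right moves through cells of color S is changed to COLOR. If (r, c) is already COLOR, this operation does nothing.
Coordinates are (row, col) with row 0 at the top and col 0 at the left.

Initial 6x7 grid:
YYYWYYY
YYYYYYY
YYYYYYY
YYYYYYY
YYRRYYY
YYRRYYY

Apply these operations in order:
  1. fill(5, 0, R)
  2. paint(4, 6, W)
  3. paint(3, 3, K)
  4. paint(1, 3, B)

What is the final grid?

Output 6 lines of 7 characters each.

Answer: RRRWRRR
RRRBRRR
RRRRRRR
RRRKRRR
RRRRRRW
RRRRRRR

Derivation:
After op 1 fill(5,0,R) [37 cells changed]:
RRRWRRR
RRRRRRR
RRRRRRR
RRRRRRR
RRRRRRR
RRRRRRR
After op 2 paint(4,6,W):
RRRWRRR
RRRRRRR
RRRRRRR
RRRRRRR
RRRRRRW
RRRRRRR
After op 3 paint(3,3,K):
RRRWRRR
RRRRRRR
RRRRRRR
RRRKRRR
RRRRRRW
RRRRRRR
After op 4 paint(1,3,B):
RRRWRRR
RRRBRRR
RRRRRRR
RRRKRRR
RRRRRRW
RRRRRRR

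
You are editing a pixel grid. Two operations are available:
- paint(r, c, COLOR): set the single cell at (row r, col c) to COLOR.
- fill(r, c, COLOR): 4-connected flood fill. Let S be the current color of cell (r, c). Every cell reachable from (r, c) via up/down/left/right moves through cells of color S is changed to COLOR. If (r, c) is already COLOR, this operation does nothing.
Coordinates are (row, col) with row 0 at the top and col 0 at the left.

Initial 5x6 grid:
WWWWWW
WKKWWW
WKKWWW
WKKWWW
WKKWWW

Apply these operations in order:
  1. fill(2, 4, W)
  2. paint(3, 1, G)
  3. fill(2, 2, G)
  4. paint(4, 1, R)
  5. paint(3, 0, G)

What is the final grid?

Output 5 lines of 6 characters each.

Answer: WWWWWW
WGGWWW
WGGWWW
GGGWWW
WRGWWW

Derivation:
After op 1 fill(2,4,W) [0 cells changed]:
WWWWWW
WKKWWW
WKKWWW
WKKWWW
WKKWWW
After op 2 paint(3,1,G):
WWWWWW
WKKWWW
WKKWWW
WGKWWW
WKKWWW
After op 3 fill(2,2,G) [7 cells changed]:
WWWWWW
WGGWWW
WGGWWW
WGGWWW
WGGWWW
After op 4 paint(4,1,R):
WWWWWW
WGGWWW
WGGWWW
WGGWWW
WRGWWW
After op 5 paint(3,0,G):
WWWWWW
WGGWWW
WGGWWW
GGGWWW
WRGWWW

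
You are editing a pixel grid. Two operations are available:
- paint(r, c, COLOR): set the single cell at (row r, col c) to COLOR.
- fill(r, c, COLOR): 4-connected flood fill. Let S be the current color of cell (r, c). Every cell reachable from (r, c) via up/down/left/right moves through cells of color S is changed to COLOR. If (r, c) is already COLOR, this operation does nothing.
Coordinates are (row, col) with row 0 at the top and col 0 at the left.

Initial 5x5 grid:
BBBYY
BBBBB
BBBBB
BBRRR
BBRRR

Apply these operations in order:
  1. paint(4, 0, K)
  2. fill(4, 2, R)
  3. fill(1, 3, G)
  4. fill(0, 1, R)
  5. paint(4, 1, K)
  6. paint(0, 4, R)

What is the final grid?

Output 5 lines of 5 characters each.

After op 1 paint(4,0,K):
BBBYY
BBBBB
BBBBB
BBRRR
KBRRR
After op 2 fill(4,2,R) [0 cells changed]:
BBBYY
BBBBB
BBBBB
BBRRR
KBRRR
After op 3 fill(1,3,G) [16 cells changed]:
GGGYY
GGGGG
GGGGG
GGRRR
KGRRR
After op 4 fill(0,1,R) [16 cells changed]:
RRRYY
RRRRR
RRRRR
RRRRR
KRRRR
After op 5 paint(4,1,K):
RRRYY
RRRRR
RRRRR
RRRRR
KKRRR
After op 6 paint(0,4,R):
RRRYR
RRRRR
RRRRR
RRRRR
KKRRR

Answer: RRRYR
RRRRR
RRRRR
RRRRR
KKRRR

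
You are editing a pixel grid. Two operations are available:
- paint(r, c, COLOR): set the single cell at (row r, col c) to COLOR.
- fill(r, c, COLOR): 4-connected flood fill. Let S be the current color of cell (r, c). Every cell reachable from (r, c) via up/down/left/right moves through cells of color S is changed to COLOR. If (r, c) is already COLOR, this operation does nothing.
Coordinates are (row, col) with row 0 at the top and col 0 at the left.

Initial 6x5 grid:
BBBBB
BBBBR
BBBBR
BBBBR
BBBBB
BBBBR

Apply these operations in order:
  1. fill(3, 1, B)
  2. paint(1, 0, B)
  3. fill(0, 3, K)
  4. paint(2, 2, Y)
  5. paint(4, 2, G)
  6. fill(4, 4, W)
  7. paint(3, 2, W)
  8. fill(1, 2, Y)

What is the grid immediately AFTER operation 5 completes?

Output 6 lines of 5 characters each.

Answer: KKKKK
KKKKR
KKYKR
KKKKR
KKGKK
KKKKR

Derivation:
After op 1 fill(3,1,B) [0 cells changed]:
BBBBB
BBBBR
BBBBR
BBBBR
BBBBB
BBBBR
After op 2 paint(1,0,B):
BBBBB
BBBBR
BBBBR
BBBBR
BBBBB
BBBBR
After op 3 fill(0,3,K) [26 cells changed]:
KKKKK
KKKKR
KKKKR
KKKKR
KKKKK
KKKKR
After op 4 paint(2,2,Y):
KKKKK
KKKKR
KKYKR
KKKKR
KKKKK
KKKKR
After op 5 paint(4,2,G):
KKKKK
KKKKR
KKYKR
KKKKR
KKGKK
KKKKR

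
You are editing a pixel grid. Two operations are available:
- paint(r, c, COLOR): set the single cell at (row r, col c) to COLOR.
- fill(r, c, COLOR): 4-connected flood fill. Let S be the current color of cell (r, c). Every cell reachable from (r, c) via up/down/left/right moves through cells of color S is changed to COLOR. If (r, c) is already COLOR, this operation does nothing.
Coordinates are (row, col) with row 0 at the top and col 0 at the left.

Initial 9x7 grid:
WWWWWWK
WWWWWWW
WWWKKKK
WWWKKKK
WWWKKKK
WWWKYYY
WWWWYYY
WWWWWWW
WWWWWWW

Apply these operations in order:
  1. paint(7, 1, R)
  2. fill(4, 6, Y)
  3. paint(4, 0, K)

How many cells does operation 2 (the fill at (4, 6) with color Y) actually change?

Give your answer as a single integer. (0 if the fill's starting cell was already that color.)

After op 1 paint(7,1,R):
WWWWWWK
WWWWWWW
WWWKKKK
WWWKKKK
WWWKKKK
WWWKYYY
WWWWYYY
WRWWWWW
WWWWWWW
After op 2 fill(4,6,Y) [13 cells changed]:
WWWWWWK
WWWWWWW
WWWYYYY
WWWYYYY
WWWYYYY
WWWYYYY
WWWWYYY
WRWWWWW
WWWWWWW

Answer: 13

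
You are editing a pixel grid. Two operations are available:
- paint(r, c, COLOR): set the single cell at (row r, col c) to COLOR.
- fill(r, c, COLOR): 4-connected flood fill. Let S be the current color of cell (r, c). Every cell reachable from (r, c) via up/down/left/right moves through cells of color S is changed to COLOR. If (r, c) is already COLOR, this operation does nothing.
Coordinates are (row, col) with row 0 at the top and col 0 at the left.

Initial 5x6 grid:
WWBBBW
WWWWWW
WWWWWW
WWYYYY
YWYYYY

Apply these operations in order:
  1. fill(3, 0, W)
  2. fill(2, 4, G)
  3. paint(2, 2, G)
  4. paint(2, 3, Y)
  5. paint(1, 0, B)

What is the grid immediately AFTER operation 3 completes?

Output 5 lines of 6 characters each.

After op 1 fill(3,0,W) [0 cells changed]:
WWBBBW
WWWWWW
WWWWWW
WWYYYY
YWYYYY
After op 2 fill(2,4,G) [18 cells changed]:
GGBBBG
GGGGGG
GGGGGG
GGYYYY
YGYYYY
After op 3 paint(2,2,G):
GGBBBG
GGGGGG
GGGGGG
GGYYYY
YGYYYY

Answer: GGBBBG
GGGGGG
GGGGGG
GGYYYY
YGYYYY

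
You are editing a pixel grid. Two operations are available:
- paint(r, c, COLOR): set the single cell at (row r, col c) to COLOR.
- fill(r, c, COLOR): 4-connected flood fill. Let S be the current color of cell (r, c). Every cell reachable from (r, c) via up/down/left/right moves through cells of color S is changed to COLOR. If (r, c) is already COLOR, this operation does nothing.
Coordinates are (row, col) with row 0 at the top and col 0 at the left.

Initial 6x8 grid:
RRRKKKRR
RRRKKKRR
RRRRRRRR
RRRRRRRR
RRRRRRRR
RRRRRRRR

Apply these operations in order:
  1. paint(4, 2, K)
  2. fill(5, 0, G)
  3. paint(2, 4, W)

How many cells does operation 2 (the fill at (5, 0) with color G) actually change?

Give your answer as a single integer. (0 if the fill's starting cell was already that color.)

After op 1 paint(4,2,K):
RRRKKKRR
RRRKKKRR
RRRRRRRR
RRRRRRRR
RRKRRRRR
RRRRRRRR
After op 2 fill(5,0,G) [41 cells changed]:
GGGKKKGG
GGGKKKGG
GGGGGGGG
GGGGGGGG
GGKGGGGG
GGGGGGGG

Answer: 41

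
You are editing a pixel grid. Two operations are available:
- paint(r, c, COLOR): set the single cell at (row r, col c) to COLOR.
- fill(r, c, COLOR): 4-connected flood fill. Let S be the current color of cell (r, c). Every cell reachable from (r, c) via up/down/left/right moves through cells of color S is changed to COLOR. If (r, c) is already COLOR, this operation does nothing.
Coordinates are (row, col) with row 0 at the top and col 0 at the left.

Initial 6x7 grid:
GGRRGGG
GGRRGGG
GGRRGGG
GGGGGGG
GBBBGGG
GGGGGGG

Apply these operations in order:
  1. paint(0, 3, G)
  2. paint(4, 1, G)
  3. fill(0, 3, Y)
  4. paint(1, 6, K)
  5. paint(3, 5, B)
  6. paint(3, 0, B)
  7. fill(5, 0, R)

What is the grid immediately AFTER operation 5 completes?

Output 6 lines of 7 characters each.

After op 1 paint(0,3,G):
GGRGGGG
GGRRGGG
GGRRGGG
GGGGGGG
GBBBGGG
GGGGGGG
After op 2 paint(4,1,G):
GGRGGGG
GGRRGGG
GGRRGGG
GGGGGGG
GGBBGGG
GGGGGGG
After op 3 fill(0,3,Y) [35 cells changed]:
YYRYYYY
YYRRYYY
YYRRYYY
YYYYYYY
YYBBYYY
YYYYYYY
After op 4 paint(1,6,K):
YYRYYYY
YYRRYYK
YYRRYYY
YYYYYYY
YYBBYYY
YYYYYYY
After op 5 paint(3,5,B):
YYRYYYY
YYRRYYK
YYRRYYY
YYYYYBY
YYBBYYY
YYYYYYY

Answer: YYRYYYY
YYRRYYK
YYRRYYY
YYYYYBY
YYBBYYY
YYYYYYY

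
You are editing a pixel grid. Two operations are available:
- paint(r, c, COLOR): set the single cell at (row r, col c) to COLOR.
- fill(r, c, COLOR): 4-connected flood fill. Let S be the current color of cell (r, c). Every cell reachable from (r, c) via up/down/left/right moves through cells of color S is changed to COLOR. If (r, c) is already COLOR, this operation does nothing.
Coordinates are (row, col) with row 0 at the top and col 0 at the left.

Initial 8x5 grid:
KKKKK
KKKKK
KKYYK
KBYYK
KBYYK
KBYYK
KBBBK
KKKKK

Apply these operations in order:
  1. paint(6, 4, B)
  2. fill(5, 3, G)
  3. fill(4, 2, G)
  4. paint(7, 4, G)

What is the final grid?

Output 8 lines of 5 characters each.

After op 1 paint(6,4,B):
KKKKK
KKKKK
KKYYK
KBYYK
KBYYK
KBYYK
KBBBB
KKKKK
After op 2 fill(5,3,G) [8 cells changed]:
KKKKK
KKKKK
KKGGK
KBGGK
KBGGK
KBGGK
KBBBB
KKKKK
After op 3 fill(4,2,G) [0 cells changed]:
KKKKK
KKKKK
KKGGK
KBGGK
KBGGK
KBGGK
KBBBB
KKKKK
After op 4 paint(7,4,G):
KKKKK
KKKKK
KKGGK
KBGGK
KBGGK
KBGGK
KBBBB
KKKKG

Answer: KKKKK
KKKKK
KKGGK
KBGGK
KBGGK
KBGGK
KBBBB
KKKKG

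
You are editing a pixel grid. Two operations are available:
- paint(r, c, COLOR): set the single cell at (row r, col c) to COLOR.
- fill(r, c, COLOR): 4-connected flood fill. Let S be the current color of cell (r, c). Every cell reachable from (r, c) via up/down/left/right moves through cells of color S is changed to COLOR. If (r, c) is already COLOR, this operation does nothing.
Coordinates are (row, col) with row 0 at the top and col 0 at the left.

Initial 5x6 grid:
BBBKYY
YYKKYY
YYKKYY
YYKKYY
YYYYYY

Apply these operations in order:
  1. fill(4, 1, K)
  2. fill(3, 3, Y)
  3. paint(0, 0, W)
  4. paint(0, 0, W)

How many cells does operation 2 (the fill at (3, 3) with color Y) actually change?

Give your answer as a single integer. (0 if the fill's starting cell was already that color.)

After op 1 fill(4,1,K) [20 cells changed]:
BBBKKK
KKKKKK
KKKKKK
KKKKKK
KKKKKK
After op 2 fill(3,3,Y) [27 cells changed]:
BBBYYY
YYYYYY
YYYYYY
YYYYYY
YYYYYY

Answer: 27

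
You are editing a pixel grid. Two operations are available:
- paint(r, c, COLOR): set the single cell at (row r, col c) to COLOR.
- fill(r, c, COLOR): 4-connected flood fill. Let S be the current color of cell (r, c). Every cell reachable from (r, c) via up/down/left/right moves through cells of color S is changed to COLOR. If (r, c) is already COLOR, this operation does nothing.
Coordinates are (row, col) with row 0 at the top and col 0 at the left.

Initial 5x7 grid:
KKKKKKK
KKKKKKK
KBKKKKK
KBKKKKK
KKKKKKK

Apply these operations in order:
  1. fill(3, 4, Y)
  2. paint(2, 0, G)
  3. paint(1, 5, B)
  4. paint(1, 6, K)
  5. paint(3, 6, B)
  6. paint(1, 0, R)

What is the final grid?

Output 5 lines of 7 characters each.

Answer: YYYYYYY
RYYYYBK
GBYYYYY
YBYYYYB
YYYYYYY

Derivation:
After op 1 fill(3,4,Y) [33 cells changed]:
YYYYYYY
YYYYYYY
YBYYYYY
YBYYYYY
YYYYYYY
After op 2 paint(2,0,G):
YYYYYYY
YYYYYYY
GBYYYYY
YBYYYYY
YYYYYYY
After op 3 paint(1,5,B):
YYYYYYY
YYYYYBY
GBYYYYY
YBYYYYY
YYYYYYY
After op 4 paint(1,6,K):
YYYYYYY
YYYYYBK
GBYYYYY
YBYYYYY
YYYYYYY
After op 5 paint(3,6,B):
YYYYYYY
YYYYYBK
GBYYYYY
YBYYYYB
YYYYYYY
After op 6 paint(1,0,R):
YYYYYYY
RYYYYBK
GBYYYYY
YBYYYYB
YYYYYYY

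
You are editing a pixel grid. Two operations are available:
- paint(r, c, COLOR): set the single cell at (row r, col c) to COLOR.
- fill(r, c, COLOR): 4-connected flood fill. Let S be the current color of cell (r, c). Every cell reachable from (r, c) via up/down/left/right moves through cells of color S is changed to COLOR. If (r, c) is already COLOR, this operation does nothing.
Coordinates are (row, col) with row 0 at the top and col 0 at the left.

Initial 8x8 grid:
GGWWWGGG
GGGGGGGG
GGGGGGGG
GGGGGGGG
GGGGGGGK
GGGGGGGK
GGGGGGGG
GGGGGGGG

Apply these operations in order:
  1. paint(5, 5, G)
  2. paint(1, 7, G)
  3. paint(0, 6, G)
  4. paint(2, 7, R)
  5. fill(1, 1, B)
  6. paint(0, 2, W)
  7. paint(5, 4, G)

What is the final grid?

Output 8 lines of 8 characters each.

After op 1 paint(5,5,G):
GGWWWGGG
GGGGGGGG
GGGGGGGG
GGGGGGGG
GGGGGGGK
GGGGGGGK
GGGGGGGG
GGGGGGGG
After op 2 paint(1,7,G):
GGWWWGGG
GGGGGGGG
GGGGGGGG
GGGGGGGG
GGGGGGGK
GGGGGGGK
GGGGGGGG
GGGGGGGG
After op 3 paint(0,6,G):
GGWWWGGG
GGGGGGGG
GGGGGGGG
GGGGGGGG
GGGGGGGK
GGGGGGGK
GGGGGGGG
GGGGGGGG
After op 4 paint(2,7,R):
GGWWWGGG
GGGGGGGG
GGGGGGGR
GGGGGGGG
GGGGGGGK
GGGGGGGK
GGGGGGGG
GGGGGGGG
After op 5 fill(1,1,B) [58 cells changed]:
BBWWWBBB
BBBBBBBB
BBBBBBBR
BBBBBBBB
BBBBBBBK
BBBBBBBK
BBBBBBBB
BBBBBBBB
After op 6 paint(0,2,W):
BBWWWBBB
BBBBBBBB
BBBBBBBR
BBBBBBBB
BBBBBBBK
BBBBBBBK
BBBBBBBB
BBBBBBBB
After op 7 paint(5,4,G):
BBWWWBBB
BBBBBBBB
BBBBBBBR
BBBBBBBB
BBBBBBBK
BBBBGBBK
BBBBBBBB
BBBBBBBB

Answer: BBWWWBBB
BBBBBBBB
BBBBBBBR
BBBBBBBB
BBBBBBBK
BBBBGBBK
BBBBBBBB
BBBBBBBB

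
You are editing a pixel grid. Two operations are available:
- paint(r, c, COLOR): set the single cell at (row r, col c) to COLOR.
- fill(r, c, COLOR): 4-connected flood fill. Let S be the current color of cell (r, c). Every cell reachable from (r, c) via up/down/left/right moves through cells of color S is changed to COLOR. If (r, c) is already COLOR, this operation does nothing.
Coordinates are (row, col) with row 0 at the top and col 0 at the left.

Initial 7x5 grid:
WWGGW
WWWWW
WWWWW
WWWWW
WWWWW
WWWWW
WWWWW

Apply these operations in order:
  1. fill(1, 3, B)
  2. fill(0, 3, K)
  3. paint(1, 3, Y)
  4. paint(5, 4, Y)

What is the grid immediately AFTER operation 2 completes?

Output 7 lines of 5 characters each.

After op 1 fill(1,3,B) [33 cells changed]:
BBGGB
BBBBB
BBBBB
BBBBB
BBBBB
BBBBB
BBBBB
After op 2 fill(0,3,K) [2 cells changed]:
BBKKB
BBBBB
BBBBB
BBBBB
BBBBB
BBBBB
BBBBB

Answer: BBKKB
BBBBB
BBBBB
BBBBB
BBBBB
BBBBB
BBBBB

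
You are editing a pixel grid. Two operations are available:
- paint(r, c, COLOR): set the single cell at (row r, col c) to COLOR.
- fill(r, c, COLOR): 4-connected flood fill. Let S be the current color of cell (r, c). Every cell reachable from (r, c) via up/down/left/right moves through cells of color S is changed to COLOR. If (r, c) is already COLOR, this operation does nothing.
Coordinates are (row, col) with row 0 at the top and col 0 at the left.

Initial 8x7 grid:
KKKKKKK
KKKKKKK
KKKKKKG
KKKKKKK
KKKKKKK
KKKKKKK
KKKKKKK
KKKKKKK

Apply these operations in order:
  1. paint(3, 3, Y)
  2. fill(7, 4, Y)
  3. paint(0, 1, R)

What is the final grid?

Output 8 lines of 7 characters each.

Answer: YRYYYYY
YYYYYYY
YYYYYYG
YYYYYYY
YYYYYYY
YYYYYYY
YYYYYYY
YYYYYYY

Derivation:
After op 1 paint(3,3,Y):
KKKKKKK
KKKKKKK
KKKKKKG
KKKYKKK
KKKKKKK
KKKKKKK
KKKKKKK
KKKKKKK
After op 2 fill(7,4,Y) [54 cells changed]:
YYYYYYY
YYYYYYY
YYYYYYG
YYYYYYY
YYYYYYY
YYYYYYY
YYYYYYY
YYYYYYY
After op 3 paint(0,1,R):
YRYYYYY
YYYYYYY
YYYYYYG
YYYYYYY
YYYYYYY
YYYYYYY
YYYYYYY
YYYYYYY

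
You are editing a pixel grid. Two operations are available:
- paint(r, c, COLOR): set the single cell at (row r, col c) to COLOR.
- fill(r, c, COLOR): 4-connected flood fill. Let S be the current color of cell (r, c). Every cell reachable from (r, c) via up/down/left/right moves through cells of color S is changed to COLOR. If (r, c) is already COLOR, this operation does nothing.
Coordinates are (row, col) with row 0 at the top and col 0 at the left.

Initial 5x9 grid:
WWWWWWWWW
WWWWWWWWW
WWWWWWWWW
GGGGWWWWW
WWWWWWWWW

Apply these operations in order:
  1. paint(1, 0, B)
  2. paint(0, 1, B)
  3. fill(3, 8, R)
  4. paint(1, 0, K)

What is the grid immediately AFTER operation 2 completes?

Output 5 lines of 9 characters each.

Answer: WBWWWWWWW
BWWWWWWWW
WWWWWWWWW
GGGGWWWWW
WWWWWWWWW

Derivation:
After op 1 paint(1,0,B):
WWWWWWWWW
BWWWWWWWW
WWWWWWWWW
GGGGWWWWW
WWWWWWWWW
After op 2 paint(0,1,B):
WBWWWWWWW
BWWWWWWWW
WWWWWWWWW
GGGGWWWWW
WWWWWWWWW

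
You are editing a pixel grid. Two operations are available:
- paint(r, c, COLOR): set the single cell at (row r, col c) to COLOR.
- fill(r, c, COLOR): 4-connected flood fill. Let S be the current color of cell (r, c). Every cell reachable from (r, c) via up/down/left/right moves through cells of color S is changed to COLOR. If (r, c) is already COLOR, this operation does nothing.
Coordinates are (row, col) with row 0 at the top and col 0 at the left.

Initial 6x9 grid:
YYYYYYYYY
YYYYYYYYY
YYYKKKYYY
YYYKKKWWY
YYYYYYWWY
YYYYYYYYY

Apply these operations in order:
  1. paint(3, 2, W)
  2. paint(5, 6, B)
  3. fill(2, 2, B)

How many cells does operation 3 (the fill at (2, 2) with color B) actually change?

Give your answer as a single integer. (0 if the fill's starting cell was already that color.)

After op 1 paint(3,2,W):
YYYYYYYYY
YYYYYYYYY
YYYKKKYYY
YYWKKKWWY
YYYYYYWWY
YYYYYYYYY
After op 2 paint(5,6,B):
YYYYYYYYY
YYYYYYYYY
YYYKKKYYY
YYWKKKWWY
YYYYYYWWY
YYYYYYBYY
After op 3 fill(2,2,B) [42 cells changed]:
BBBBBBBBB
BBBBBBBBB
BBBKKKBBB
BBWKKKWWB
BBBBBBWWB
BBBBBBBBB

Answer: 42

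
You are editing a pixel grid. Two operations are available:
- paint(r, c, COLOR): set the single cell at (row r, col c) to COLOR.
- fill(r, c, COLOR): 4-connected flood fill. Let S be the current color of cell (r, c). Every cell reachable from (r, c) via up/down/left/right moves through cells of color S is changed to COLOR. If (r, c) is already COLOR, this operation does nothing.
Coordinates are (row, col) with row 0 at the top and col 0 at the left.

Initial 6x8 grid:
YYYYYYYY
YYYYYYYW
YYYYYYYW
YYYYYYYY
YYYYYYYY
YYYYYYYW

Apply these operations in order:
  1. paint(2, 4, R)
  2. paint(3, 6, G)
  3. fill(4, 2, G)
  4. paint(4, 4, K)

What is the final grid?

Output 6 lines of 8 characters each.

Answer: GGGGGGGG
GGGGGGGW
GGGGRGGW
GGGGGGGG
GGGGKGGG
GGGGGGGW

Derivation:
After op 1 paint(2,4,R):
YYYYYYYY
YYYYYYYW
YYYYRYYW
YYYYYYYY
YYYYYYYY
YYYYYYYW
After op 2 paint(3,6,G):
YYYYYYYY
YYYYYYYW
YYYYRYYW
YYYYYYGY
YYYYYYYY
YYYYYYYW
After op 3 fill(4,2,G) [43 cells changed]:
GGGGGGGG
GGGGGGGW
GGGGRGGW
GGGGGGGG
GGGGGGGG
GGGGGGGW
After op 4 paint(4,4,K):
GGGGGGGG
GGGGGGGW
GGGGRGGW
GGGGGGGG
GGGGKGGG
GGGGGGGW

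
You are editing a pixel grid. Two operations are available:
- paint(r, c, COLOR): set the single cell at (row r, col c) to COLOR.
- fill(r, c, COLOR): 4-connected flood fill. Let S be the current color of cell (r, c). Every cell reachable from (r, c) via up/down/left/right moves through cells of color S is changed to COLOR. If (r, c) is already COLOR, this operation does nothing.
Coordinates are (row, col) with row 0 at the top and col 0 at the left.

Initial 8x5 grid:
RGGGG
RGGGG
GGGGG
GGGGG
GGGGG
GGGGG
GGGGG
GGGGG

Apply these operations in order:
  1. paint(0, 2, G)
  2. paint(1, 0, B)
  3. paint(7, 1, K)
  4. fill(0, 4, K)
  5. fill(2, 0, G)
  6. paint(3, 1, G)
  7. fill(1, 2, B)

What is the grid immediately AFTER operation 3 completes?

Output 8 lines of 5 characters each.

After op 1 paint(0,2,G):
RGGGG
RGGGG
GGGGG
GGGGG
GGGGG
GGGGG
GGGGG
GGGGG
After op 2 paint(1,0,B):
RGGGG
BGGGG
GGGGG
GGGGG
GGGGG
GGGGG
GGGGG
GGGGG
After op 3 paint(7,1,K):
RGGGG
BGGGG
GGGGG
GGGGG
GGGGG
GGGGG
GGGGG
GKGGG

Answer: RGGGG
BGGGG
GGGGG
GGGGG
GGGGG
GGGGG
GGGGG
GKGGG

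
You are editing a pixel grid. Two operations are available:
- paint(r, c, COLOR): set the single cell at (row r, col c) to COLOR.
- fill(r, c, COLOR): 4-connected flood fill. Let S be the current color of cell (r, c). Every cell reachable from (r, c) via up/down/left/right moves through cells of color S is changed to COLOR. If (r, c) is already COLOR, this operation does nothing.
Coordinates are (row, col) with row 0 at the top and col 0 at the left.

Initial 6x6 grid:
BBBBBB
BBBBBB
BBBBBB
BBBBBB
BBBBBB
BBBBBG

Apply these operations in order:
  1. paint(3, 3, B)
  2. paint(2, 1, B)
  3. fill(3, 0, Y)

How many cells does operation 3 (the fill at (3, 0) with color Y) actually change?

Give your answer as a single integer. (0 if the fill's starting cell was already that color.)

Answer: 35

Derivation:
After op 1 paint(3,3,B):
BBBBBB
BBBBBB
BBBBBB
BBBBBB
BBBBBB
BBBBBG
After op 2 paint(2,1,B):
BBBBBB
BBBBBB
BBBBBB
BBBBBB
BBBBBB
BBBBBG
After op 3 fill(3,0,Y) [35 cells changed]:
YYYYYY
YYYYYY
YYYYYY
YYYYYY
YYYYYY
YYYYYG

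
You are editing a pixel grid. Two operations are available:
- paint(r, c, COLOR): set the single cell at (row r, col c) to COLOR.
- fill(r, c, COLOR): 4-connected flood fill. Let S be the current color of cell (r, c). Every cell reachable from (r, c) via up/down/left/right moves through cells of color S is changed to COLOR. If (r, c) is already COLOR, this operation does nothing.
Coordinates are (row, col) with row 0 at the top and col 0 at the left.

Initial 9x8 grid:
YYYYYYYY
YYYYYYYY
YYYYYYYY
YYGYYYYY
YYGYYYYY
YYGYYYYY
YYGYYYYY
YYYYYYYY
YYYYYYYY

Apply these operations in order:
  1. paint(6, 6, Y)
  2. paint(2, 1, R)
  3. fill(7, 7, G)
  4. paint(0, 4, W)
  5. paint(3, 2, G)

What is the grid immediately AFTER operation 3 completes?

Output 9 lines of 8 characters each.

Answer: GGGGGGGG
GGGGGGGG
GRGGGGGG
GGGGGGGG
GGGGGGGG
GGGGGGGG
GGGGGGGG
GGGGGGGG
GGGGGGGG

Derivation:
After op 1 paint(6,6,Y):
YYYYYYYY
YYYYYYYY
YYYYYYYY
YYGYYYYY
YYGYYYYY
YYGYYYYY
YYGYYYYY
YYYYYYYY
YYYYYYYY
After op 2 paint(2,1,R):
YYYYYYYY
YYYYYYYY
YRYYYYYY
YYGYYYYY
YYGYYYYY
YYGYYYYY
YYGYYYYY
YYYYYYYY
YYYYYYYY
After op 3 fill(7,7,G) [67 cells changed]:
GGGGGGGG
GGGGGGGG
GRGGGGGG
GGGGGGGG
GGGGGGGG
GGGGGGGG
GGGGGGGG
GGGGGGGG
GGGGGGGG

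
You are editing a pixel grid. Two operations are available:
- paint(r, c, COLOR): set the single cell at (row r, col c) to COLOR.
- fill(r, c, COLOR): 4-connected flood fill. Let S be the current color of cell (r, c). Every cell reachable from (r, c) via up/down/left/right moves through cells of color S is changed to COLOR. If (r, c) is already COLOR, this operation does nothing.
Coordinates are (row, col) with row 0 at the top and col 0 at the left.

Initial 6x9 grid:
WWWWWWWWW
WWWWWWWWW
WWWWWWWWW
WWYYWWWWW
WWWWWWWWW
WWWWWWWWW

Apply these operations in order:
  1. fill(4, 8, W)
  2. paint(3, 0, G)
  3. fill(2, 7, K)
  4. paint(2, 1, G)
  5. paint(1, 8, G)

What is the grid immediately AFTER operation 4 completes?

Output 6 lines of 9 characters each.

After op 1 fill(4,8,W) [0 cells changed]:
WWWWWWWWW
WWWWWWWWW
WWWWWWWWW
WWYYWWWWW
WWWWWWWWW
WWWWWWWWW
After op 2 paint(3,0,G):
WWWWWWWWW
WWWWWWWWW
WWWWWWWWW
GWYYWWWWW
WWWWWWWWW
WWWWWWWWW
After op 3 fill(2,7,K) [51 cells changed]:
KKKKKKKKK
KKKKKKKKK
KKKKKKKKK
GKYYKKKKK
KKKKKKKKK
KKKKKKKKK
After op 4 paint(2,1,G):
KKKKKKKKK
KKKKKKKKK
KGKKKKKKK
GKYYKKKKK
KKKKKKKKK
KKKKKKKKK

Answer: KKKKKKKKK
KKKKKKKKK
KGKKKKKKK
GKYYKKKKK
KKKKKKKKK
KKKKKKKKK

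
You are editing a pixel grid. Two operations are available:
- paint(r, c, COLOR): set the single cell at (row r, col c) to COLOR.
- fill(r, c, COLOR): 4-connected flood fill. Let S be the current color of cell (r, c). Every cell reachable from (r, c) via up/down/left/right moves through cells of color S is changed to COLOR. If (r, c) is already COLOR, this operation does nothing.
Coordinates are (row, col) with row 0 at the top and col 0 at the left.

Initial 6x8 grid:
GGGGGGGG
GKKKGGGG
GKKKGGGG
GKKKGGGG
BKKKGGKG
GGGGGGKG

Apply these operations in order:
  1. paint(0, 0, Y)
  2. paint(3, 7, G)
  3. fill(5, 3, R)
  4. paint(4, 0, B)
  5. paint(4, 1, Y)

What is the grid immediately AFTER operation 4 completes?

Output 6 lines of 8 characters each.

Answer: YRRRRRRR
GKKKRRRR
GKKKRRRR
GKKKRRRR
BKKKRRKR
RRRRRRKR

Derivation:
After op 1 paint(0,0,Y):
YGGGGGGG
GKKKGGGG
GKKKGGGG
GKKKGGGG
BKKKGGKG
GGGGGGKG
After op 2 paint(3,7,G):
YGGGGGGG
GKKKGGGG
GKKKGGGG
GKKKGGGG
BKKKGGKG
GGGGGGKG
After op 3 fill(5,3,R) [29 cells changed]:
YRRRRRRR
GKKKRRRR
GKKKRRRR
GKKKRRRR
BKKKRRKR
RRRRRRKR
After op 4 paint(4,0,B):
YRRRRRRR
GKKKRRRR
GKKKRRRR
GKKKRRRR
BKKKRRKR
RRRRRRKR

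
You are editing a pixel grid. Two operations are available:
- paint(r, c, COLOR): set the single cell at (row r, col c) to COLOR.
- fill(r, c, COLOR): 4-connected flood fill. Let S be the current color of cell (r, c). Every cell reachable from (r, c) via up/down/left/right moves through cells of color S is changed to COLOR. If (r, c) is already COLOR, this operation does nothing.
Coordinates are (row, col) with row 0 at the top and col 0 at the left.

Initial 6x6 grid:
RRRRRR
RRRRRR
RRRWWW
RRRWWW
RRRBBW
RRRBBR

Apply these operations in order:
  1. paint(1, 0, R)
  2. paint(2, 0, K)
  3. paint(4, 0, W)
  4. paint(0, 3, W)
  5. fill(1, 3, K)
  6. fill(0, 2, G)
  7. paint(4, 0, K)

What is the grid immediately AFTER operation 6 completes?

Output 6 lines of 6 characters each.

After op 1 paint(1,0,R):
RRRRRR
RRRRRR
RRRWWW
RRRWWW
RRRBBW
RRRBBR
After op 2 paint(2,0,K):
RRRRRR
RRRRRR
KRRWWW
RRRWWW
RRRBBW
RRRBBR
After op 3 paint(4,0,W):
RRRRRR
RRRRRR
KRRWWW
RRRWWW
WRRBBW
RRRBBR
After op 4 paint(0,3,W):
RRRWRR
RRRRRR
KRRWWW
RRRWWW
WRRBBW
RRRBBR
After op 5 fill(1,3,K) [21 cells changed]:
KKKWKK
KKKKKK
KKKWWW
KKKWWW
WKKBBW
KKKBBR
After op 6 fill(0,2,G) [22 cells changed]:
GGGWGG
GGGGGG
GGGWWW
GGGWWW
WGGBBW
GGGBBR

Answer: GGGWGG
GGGGGG
GGGWWW
GGGWWW
WGGBBW
GGGBBR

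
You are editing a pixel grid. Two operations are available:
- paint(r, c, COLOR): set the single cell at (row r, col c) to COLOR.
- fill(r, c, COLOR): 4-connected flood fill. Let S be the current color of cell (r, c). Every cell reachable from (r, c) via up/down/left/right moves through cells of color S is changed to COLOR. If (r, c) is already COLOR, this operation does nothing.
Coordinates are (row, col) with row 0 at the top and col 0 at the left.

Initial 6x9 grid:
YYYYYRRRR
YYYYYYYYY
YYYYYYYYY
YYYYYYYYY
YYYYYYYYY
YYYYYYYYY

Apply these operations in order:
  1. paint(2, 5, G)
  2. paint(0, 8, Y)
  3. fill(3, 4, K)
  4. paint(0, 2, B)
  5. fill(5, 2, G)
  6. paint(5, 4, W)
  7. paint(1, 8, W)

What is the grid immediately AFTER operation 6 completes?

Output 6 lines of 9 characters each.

Answer: GGBGGRRRG
GGGGGGGGG
GGGGGGGGG
GGGGGGGGG
GGGGGGGGG
GGGGWGGGG

Derivation:
After op 1 paint(2,5,G):
YYYYYRRRR
YYYYYYYYY
YYYYYGYYY
YYYYYYYYY
YYYYYYYYY
YYYYYYYYY
After op 2 paint(0,8,Y):
YYYYYRRRY
YYYYYYYYY
YYYYYGYYY
YYYYYYYYY
YYYYYYYYY
YYYYYYYYY
After op 3 fill(3,4,K) [50 cells changed]:
KKKKKRRRK
KKKKKKKKK
KKKKKGKKK
KKKKKKKKK
KKKKKKKKK
KKKKKKKKK
After op 4 paint(0,2,B):
KKBKKRRRK
KKKKKKKKK
KKKKKGKKK
KKKKKKKKK
KKKKKKKKK
KKKKKKKKK
After op 5 fill(5,2,G) [49 cells changed]:
GGBGGRRRG
GGGGGGGGG
GGGGGGGGG
GGGGGGGGG
GGGGGGGGG
GGGGGGGGG
After op 6 paint(5,4,W):
GGBGGRRRG
GGGGGGGGG
GGGGGGGGG
GGGGGGGGG
GGGGGGGGG
GGGGWGGGG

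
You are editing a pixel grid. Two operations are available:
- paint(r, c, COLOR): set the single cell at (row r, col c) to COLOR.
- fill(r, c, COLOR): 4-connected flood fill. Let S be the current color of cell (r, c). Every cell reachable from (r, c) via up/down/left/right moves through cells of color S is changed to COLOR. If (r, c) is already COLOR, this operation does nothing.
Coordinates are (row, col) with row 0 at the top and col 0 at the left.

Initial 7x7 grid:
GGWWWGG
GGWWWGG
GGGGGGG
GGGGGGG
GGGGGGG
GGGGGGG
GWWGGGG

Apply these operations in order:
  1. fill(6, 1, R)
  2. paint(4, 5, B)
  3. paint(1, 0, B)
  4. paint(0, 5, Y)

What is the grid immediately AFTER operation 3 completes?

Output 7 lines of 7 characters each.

Answer: GGWWWGG
BGWWWGG
GGGGGGG
GGGGGGG
GGGGGBG
GGGGGGG
GRRGGGG

Derivation:
After op 1 fill(6,1,R) [2 cells changed]:
GGWWWGG
GGWWWGG
GGGGGGG
GGGGGGG
GGGGGGG
GGGGGGG
GRRGGGG
After op 2 paint(4,5,B):
GGWWWGG
GGWWWGG
GGGGGGG
GGGGGGG
GGGGGBG
GGGGGGG
GRRGGGG
After op 3 paint(1,0,B):
GGWWWGG
BGWWWGG
GGGGGGG
GGGGGGG
GGGGGBG
GGGGGGG
GRRGGGG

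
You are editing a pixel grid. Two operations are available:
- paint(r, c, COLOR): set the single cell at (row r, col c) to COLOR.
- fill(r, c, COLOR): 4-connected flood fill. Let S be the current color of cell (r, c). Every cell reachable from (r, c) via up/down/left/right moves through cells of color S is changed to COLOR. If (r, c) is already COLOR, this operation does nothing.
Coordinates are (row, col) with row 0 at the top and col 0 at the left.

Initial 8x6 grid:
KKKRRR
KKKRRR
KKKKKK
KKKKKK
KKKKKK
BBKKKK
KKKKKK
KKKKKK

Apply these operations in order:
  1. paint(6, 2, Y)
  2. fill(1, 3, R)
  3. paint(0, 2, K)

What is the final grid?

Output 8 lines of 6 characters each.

Answer: KKKRRR
KKKRRR
KKKKKK
KKKKKK
KKKKKK
BBKKKK
KKYKKK
KKKKKK

Derivation:
After op 1 paint(6,2,Y):
KKKRRR
KKKRRR
KKKKKK
KKKKKK
KKKKKK
BBKKKK
KKYKKK
KKKKKK
After op 2 fill(1,3,R) [0 cells changed]:
KKKRRR
KKKRRR
KKKKKK
KKKKKK
KKKKKK
BBKKKK
KKYKKK
KKKKKK
After op 3 paint(0,2,K):
KKKRRR
KKKRRR
KKKKKK
KKKKKK
KKKKKK
BBKKKK
KKYKKK
KKKKKK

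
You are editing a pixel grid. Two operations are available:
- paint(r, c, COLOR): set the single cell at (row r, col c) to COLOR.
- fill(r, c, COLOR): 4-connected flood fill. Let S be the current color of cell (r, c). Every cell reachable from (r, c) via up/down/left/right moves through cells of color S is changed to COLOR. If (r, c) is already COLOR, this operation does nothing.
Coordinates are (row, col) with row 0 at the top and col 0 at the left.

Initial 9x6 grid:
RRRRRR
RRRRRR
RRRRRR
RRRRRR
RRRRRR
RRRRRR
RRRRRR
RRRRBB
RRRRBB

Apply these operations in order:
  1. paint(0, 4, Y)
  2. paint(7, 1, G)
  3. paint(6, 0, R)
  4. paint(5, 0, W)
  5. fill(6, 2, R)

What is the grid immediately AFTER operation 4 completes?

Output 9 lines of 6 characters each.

Answer: RRRRYR
RRRRRR
RRRRRR
RRRRRR
RRRRRR
WRRRRR
RRRRRR
RGRRBB
RRRRBB

Derivation:
After op 1 paint(0,4,Y):
RRRRYR
RRRRRR
RRRRRR
RRRRRR
RRRRRR
RRRRRR
RRRRRR
RRRRBB
RRRRBB
After op 2 paint(7,1,G):
RRRRYR
RRRRRR
RRRRRR
RRRRRR
RRRRRR
RRRRRR
RRRRRR
RGRRBB
RRRRBB
After op 3 paint(6,0,R):
RRRRYR
RRRRRR
RRRRRR
RRRRRR
RRRRRR
RRRRRR
RRRRRR
RGRRBB
RRRRBB
After op 4 paint(5,0,W):
RRRRYR
RRRRRR
RRRRRR
RRRRRR
RRRRRR
WRRRRR
RRRRRR
RGRRBB
RRRRBB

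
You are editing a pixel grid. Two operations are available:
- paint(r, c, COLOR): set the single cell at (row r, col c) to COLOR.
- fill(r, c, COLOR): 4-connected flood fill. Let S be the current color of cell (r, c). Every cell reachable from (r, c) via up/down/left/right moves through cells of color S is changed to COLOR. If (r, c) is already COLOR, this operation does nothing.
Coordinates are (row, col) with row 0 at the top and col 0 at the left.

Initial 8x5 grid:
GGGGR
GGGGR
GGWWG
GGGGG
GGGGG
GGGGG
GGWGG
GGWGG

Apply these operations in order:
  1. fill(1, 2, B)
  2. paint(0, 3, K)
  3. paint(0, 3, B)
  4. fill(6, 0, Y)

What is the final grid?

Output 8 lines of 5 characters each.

After op 1 fill(1,2,B) [34 cells changed]:
BBBBR
BBBBR
BBWWB
BBBBB
BBBBB
BBBBB
BBWBB
BBWBB
After op 2 paint(0,3,K):
BBBKR
BBBBR
BBWWB
BBBBB
BBBBB
BBBBB
BBWBB
BBWBB
After op 3 paint(0,3,B):
BBBBR
BBBBR
BBWWB
BBBBB
BBBBB
BBBBB
BBWBB
BBWBB
After op 4 fill(6,0,Y) [34 cells changed]:
YYYYR
YYYYR
YYWWY
YYYYY
YYYYY
YYYYY
YYWYY
YYWYY

Answer: YYYYR
YYYYR
YYWWY
YYYYY
YYYYY
YYYYY
YYWYY
YYWYY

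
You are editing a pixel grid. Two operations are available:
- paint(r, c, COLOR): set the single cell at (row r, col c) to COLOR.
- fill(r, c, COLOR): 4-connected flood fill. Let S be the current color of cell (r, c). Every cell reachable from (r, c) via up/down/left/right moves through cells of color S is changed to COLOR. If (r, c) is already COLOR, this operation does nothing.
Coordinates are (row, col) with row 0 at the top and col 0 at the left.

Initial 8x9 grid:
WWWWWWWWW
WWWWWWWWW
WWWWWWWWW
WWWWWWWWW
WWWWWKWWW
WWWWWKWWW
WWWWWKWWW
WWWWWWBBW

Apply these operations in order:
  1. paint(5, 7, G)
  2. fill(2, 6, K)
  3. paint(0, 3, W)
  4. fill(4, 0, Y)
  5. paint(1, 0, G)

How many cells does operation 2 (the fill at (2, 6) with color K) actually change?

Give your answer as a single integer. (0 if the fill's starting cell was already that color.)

Answer: 66

Derivation:
After op 1 paint(5,7,G):
WWWWWWWWW
WWWWWWWWW
WWWWWWWWW
WWWWWWWWW
WWWWWKWWW
WWWWWKWGW
WWWWWKWWW
WWWWWWBBW
After op 2 fill(2,6,K) [66 cells changed]:
KKKKKKKKK
KKKKKKKKK
KKKKKKKKK
KKKKKKKKK
KKKKKKKKK
KKKKKKKGK
KKKKKKKKK
KKKKKKBBK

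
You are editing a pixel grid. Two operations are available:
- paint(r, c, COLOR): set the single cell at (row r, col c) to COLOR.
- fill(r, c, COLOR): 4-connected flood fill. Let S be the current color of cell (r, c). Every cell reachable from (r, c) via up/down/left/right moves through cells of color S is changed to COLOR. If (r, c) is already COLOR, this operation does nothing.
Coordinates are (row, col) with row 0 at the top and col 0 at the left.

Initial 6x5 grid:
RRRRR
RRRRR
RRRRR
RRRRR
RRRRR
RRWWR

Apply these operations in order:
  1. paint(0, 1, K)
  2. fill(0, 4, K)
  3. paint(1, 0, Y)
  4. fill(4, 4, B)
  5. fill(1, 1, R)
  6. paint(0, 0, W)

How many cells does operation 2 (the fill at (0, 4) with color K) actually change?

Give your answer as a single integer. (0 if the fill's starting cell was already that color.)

Answer: 27

Derivation:
After op 1 paint(0,1,K):
RKRRR
RRRRR
RRRRR
RRRRR
RRRRR
RRWWR
After op 2 fill(0,4,K) [27 cells changed]:
KKKKK
KKKKK
KKKKK
KKKKK
KKKKK
KKWWK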